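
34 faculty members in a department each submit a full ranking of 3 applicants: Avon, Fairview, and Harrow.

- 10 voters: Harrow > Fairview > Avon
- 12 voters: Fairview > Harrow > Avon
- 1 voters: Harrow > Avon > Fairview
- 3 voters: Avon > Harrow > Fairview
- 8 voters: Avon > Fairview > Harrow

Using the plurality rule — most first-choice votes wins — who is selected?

First-place vote totals:
  Avon: 11
  Fairview: 12
  Harrow: 11
Fairview has the most first-place votes.

Fairview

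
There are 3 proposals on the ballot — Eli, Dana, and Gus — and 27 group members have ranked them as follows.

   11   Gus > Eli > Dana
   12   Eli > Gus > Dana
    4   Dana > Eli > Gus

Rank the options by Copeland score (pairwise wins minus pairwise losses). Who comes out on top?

Pairwise results:
  Eli vs Dana: Eli wins 23–4.
  Eli vs Gus: Eli wins 16–11.
  Dana vs Gus: Gus wins 23–4.
Copeland scores (wins − losses):
  Eli: 2 − 0 = 2
  Dana: 0 − 2 = -2
  Gus: 1 − 1 = 0
Eli has the best Copeland score.

Eli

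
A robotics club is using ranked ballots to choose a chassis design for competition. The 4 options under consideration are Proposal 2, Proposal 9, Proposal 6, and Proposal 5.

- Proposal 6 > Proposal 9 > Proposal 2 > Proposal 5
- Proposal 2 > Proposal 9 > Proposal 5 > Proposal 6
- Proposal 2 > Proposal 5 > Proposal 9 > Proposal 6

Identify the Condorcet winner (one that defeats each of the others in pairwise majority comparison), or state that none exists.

Head-to-head results (3 voters total):
Proposal 2 vs Proposal 9: Proposal 2 wins 2–1.
Proposal 2 vs Proposal 6: Proposal 2 wins 2–1.
Proposal 2 vs Proposal 5: Proposal 2 wins 3–0.
Proposal 9 vs Proposal 6: Proposal 9 wins 2–1.
Proposal 9 vs Proposal 5: Proposal 9 wins 2–1.
Proposal 6 vs Proposal 5: Proposal 5 wins 2–1.
Proposal 2 beats each rival — Proposal 9 (2–1), Proposal 6 (2–1), Proposal 5 (3–0) — so Proposal 2 is the Condorcet winner.

Proposal 2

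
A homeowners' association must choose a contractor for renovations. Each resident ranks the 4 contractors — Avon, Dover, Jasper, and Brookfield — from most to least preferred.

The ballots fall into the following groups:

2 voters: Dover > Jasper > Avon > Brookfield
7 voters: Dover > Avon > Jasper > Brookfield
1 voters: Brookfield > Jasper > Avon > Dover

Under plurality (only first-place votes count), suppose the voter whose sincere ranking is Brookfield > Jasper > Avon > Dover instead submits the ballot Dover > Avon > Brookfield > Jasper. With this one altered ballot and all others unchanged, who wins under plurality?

Dover

First-place totals with the altered ballot: Avon 0, Dover 10, Jasper 0, Brookfield 0.
The winner is unchanged: still Dover.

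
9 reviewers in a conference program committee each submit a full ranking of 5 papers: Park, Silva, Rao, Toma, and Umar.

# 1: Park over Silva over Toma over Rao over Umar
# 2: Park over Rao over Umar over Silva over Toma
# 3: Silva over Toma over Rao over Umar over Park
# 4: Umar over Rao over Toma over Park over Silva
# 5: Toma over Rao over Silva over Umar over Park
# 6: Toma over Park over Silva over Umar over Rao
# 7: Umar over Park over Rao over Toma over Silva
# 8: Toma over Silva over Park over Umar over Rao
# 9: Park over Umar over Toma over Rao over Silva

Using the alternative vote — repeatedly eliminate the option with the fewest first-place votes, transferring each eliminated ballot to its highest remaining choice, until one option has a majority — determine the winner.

Round 1: Park 3, Toma 3, Umar 2, Silva 1, Rao 0. Rao has the fewest and is eliminated.
Round 2: Park 3, Toma 3, Umar 2, Silva 1. Silva has the fewest and is eliminated.
Round 3: Toma 4, Park 3, Umar 2. Umar has the fewest and is eliminated.
Round 4: Toma 5, Park 4. Toma has a majority.

Toma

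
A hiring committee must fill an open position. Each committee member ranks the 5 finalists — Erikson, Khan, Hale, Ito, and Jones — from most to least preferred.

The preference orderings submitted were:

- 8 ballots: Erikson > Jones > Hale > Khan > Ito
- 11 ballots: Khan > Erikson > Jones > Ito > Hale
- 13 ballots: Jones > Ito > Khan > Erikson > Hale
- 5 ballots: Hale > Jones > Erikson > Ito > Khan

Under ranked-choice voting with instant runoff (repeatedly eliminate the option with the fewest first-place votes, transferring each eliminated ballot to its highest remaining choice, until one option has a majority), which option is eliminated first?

Round 1: Jones 13, Khan 11, Erikson 8, Hale 5, Ito 0. Ito has the fewest and is eliminated.
Round 2: Jones 13, Khan 11, Erikson 8, Hale 5. Hale has the fewest and is eliminated.
Round 3: Jones 18, Khan 11, Erikson 8. Erikson has the fewest and is eliminated.
Round 4: Jones 26, Khan 11. Jones has a majority.

Ito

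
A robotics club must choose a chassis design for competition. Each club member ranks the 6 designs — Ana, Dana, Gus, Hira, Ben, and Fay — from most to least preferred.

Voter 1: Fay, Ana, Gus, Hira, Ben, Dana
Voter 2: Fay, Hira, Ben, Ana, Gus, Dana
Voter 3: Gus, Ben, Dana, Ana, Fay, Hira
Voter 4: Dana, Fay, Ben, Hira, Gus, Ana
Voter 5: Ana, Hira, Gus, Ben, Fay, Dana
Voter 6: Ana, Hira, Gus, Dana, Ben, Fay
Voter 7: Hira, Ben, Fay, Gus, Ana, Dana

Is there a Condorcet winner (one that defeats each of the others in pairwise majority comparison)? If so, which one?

Head-to-head results (7 voters total):
Ana vs Dana: Ana wins 5–2.
Ana vs Gus: Ana wins 4–3.
Ana vs Hira: Ana wins 4–3.
Ana vs Ben: Ben wins 4–3.
Ana vs Fay: Fay wins 4–3.
Dana vs Gus: Gus wins 6–1.
Dana vs Hira: Hira wins 5–2.
Dana vs Ben: Ben wins 5–2.
Dana vs Fay: Fay wins 4–3.
Gus vs Hira: Hira wins 5–2.
Gus vs Ben: Gus wins 4–3.
Gus vs Fay: Fay wins 4–3.
Hira vs Ben: Hira wins 5–2.
Hira vs Fay: Fay wins 4–3.
Ben vs Fay: Ben wins 4–3.
No candidate beats all others: Ana beats Gus beats Ben beats Ana, a majority cycle.

None — there is no Condorcet winner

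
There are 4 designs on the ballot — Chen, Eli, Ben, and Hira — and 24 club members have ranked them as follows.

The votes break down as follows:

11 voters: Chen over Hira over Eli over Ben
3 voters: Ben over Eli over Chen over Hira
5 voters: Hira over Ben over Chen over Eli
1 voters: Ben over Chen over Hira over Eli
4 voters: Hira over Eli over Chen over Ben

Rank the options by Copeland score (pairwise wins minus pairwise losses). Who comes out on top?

Chen

Pairwise results:
  Chen vs Eli: Chen wins 17–7.
  Chen vs Ben: Chen wins 15–9.
  Chen vs Hira: Chen wins 15–9.
  Eli vs Ben: Eli wins 15–9.
  Eli vs Hira: Hira wins 21–3.
  Ben vs Hira: Hira wins 20–4.
Copeland scores (wins − losses):
  Chen: 3 − 0 = 3
  Eli: 1 − 2 = -1
  Ben: 0 − 3 = -3
  Hira: 2 − 1 = 1
Chen has the best Copeland score.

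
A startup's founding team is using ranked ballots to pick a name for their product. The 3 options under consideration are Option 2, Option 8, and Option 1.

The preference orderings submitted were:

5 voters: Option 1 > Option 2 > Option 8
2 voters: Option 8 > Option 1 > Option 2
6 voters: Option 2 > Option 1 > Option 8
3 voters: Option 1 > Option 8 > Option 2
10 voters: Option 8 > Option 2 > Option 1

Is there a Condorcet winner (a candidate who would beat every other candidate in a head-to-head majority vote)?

Head-to-head results (26 voters total):
Option 2 vs Option 8: Option 8 wins 15–11.
Option 2 vs Option 1: Option 2 wins 16–10.
Option 8 vs Option 1: Option 1 wins 14–12.
No candidate beats all others: Option 2 beats Option 1 beats Option 8 beats Option 2, a majority cycle.

No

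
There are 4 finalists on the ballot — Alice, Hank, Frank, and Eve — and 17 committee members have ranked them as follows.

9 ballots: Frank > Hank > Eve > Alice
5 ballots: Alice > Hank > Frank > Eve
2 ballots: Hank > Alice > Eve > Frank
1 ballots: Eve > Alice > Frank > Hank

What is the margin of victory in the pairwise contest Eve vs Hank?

Ballots ranking Eve above Hank: 1.
Ballots ranking Hank above Eve: 9+5+2 = 16.
Hank wins 16–1, a margin of 15.

15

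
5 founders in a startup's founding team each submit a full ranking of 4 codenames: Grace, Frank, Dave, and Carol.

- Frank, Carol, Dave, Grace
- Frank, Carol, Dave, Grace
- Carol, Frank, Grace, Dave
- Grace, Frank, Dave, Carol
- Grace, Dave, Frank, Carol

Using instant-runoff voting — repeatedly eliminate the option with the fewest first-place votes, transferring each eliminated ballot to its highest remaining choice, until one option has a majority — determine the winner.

Round 1: Grace 2, Frank 2, Carol 1, Dave 0. Dave has the fewest and is eliminated.
Round 2: Grace 2, Frank 2, Carol 1. Carol has the fewest and is eliminated.
Round 3: Frank 3, Grace 2. Frank has a majority.

Frank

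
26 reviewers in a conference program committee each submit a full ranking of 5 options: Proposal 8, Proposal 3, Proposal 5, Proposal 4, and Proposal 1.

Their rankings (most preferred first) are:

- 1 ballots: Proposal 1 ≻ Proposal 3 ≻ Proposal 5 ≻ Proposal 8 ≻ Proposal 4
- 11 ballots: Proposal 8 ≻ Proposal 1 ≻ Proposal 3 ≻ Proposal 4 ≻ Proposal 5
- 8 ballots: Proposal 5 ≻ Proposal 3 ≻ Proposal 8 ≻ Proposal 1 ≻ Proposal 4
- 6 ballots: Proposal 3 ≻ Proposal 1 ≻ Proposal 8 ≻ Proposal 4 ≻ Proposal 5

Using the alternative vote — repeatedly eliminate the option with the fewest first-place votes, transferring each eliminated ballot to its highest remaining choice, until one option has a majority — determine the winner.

Round 1: Proposal 8 11, Proposal 5 8, Proposal 3 6, Proposal 1 1, Proposal 4 0. Proposal 4 has the fewest and is eliminated.
Round 2: Proposal 8 11, Proposal 5 8, Proposal 3 6, Proposal 1 1. Proposal 1 has the fewest and is eliminated.
Round 3: Proposal 8 11, Proposal 5 8, Proposal 3 7. Proposal 3 has the fewest and is eliminated.
Round 4: Proposal 8 17, Proposal 5 9. Proposal 8 has a majority.

Proposal 8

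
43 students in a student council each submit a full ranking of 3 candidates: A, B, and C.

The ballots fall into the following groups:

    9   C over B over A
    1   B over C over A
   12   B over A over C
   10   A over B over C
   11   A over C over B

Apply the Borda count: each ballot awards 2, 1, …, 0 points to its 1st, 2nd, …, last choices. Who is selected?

A

Borda scores:
  A: 9·0 + 0 + 12·1 + 10·2 + 11·2 = 54
  B: 9·1 + 2 + 12·2 + 10·1 + 11·0 = 45
  C: 9·2 + 1 + 12·0 + 10·0 + 11·1 = 30
A has the highest total.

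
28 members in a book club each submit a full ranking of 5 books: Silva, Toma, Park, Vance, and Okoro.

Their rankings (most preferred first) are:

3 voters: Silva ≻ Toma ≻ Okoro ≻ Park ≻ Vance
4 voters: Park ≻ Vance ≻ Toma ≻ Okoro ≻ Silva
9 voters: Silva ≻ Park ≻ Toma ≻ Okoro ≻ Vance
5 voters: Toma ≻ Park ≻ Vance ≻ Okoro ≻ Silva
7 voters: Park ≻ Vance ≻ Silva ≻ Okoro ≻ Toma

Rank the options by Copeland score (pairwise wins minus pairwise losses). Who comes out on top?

Park

Pairwise results:
  Silva vs Toma: Silva wins 19–9.
  Silva vs Park: Park wins 16–12.
  Silva vs Vance: Vance wins 16–12.
  Silva vs Okoro: Silva wins 19–9.
  Toma vs Park: Park wins 20–8.
  Toma vs Vance: Toma wins 17–11.
  Toma vs Okoro: Toma wins 21–7.
  Park vs Vance: Park wins 28–0.
  Park vs Okoro: Park wins 25–3.
  Vance vs Okoro: Vance wins 16–12.
Copeland scores (wins − losses):
  Silva: 2 − 2 = 0
  Toma: 2 − 2 = 0
  Park: 4 − 0 = 4
  Vance: 2 − 2 = 0
  Okoro: 0 − 4 = -4
Park has the best Copeland score.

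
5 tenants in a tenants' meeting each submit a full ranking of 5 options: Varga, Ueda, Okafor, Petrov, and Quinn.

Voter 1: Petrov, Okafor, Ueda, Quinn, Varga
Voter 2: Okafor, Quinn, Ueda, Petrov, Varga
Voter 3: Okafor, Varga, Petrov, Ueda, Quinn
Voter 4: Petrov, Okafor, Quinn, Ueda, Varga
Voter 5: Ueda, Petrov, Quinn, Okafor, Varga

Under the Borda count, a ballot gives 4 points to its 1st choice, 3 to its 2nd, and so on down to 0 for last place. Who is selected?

Borda scores:
  Varga: 0 + 0 + 3 + 0 + 0 = 3
  Ueda: 2 + 2 + 1 + 1 + 4 = 10
  Okafor: 3 + 4 + 4 + 3 + 1 = 15
  Petrov: 4 + 1 + 2 + 4 + 3 = 14
  Quinn: 1 + 3 + 0 + 2 + 2 = 8
Okafor has the highest total.

Okafor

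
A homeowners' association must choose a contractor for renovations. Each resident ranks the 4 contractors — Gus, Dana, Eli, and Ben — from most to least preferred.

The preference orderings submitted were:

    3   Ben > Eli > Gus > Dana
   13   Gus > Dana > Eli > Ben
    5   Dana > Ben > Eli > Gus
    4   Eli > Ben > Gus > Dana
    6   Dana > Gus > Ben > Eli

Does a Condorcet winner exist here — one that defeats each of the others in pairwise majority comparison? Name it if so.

Head-to-head results (31 voters total):
Gus vs Dana: Gus wins 20–11.
Gus vs Eli: Gus wins 19–12.
Gus vs Ben: Gus wins 19–12.
Dana vs Eli: Dana wins 24–7.
Dana vs Ben: Dana wins 24–7.
Eli vs Ben: Eli wins 17–14.
Gus beats each rival — Dana (20–11), Eli (19–12), Ben (19–12) — so Gus is the Condorcet winner.

Gus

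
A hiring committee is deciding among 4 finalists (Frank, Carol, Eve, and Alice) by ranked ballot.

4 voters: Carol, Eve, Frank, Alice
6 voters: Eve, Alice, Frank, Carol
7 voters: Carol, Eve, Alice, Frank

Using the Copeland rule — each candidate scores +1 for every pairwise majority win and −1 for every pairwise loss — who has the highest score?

Pairwise results:
  Frank vs Carol: Carol wins 11–6.
  Frank vs Eve: Eve wins 17–0.
  Frank vs Alice: Alice wins 13–4.
  Carol vs Eve: Carol wins 11–6.
  Carol vs Alice: Carol wins 11–6.
  Eve vs Alice: Eve wins 17–0.
Copeland scores (wins − losses):
  Frank: 0 − 3 = -3
  Carol: 3 − 0 = 3
  Eve: 2 − 1 = 1
  Alice: 1 − 2 = -1
Carol has the best Copeland score.

Carol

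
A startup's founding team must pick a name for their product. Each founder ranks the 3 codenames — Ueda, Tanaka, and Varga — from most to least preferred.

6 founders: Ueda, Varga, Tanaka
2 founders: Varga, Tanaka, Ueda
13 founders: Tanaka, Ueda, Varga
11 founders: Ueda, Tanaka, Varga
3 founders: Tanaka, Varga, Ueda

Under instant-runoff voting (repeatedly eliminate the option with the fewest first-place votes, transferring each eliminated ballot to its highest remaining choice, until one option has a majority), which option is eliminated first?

Round 1: Ueda 17, Tanaka 16, Varga 2. Varga has the fewest and is eliminated.
Round 2: Tanaka 18, Ueda 17. Tanaka has a majority.

Varga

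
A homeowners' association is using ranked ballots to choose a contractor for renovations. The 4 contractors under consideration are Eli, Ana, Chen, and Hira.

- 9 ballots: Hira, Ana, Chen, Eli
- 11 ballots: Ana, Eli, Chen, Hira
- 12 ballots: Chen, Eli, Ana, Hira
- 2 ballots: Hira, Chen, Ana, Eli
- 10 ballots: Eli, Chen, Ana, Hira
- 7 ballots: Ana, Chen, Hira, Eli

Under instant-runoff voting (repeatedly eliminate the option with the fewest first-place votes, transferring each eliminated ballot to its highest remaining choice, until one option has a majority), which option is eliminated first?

Eli

Round 1: Ana 18, Chen 12, Hira 11, Eli 10. Eli has the fewest and is eliminated.
Round 2: Chen 22, Ana 18, Hira 11. Hira has the fewest and is eliminated.
Round 3: Ana 27, Chen 24. Ana has a majority.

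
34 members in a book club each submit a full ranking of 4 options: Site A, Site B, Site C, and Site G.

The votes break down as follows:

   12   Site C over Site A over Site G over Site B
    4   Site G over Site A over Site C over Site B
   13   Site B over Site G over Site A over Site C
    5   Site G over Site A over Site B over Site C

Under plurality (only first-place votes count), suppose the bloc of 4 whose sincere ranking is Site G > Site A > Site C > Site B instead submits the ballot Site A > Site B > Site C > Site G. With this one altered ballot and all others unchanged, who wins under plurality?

First-place totals with the altered ballot: Site A 4, Site B 13, Site C 12, Site G 5.
The winner is unchanged: still Site B.

Site B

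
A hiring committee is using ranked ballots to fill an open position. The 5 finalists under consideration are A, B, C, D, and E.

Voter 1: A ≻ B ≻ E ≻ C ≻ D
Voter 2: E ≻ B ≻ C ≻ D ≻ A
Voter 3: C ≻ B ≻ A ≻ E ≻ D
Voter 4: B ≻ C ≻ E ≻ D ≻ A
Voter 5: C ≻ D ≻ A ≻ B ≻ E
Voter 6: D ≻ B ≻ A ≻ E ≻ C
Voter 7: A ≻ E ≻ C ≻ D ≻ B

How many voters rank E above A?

Ballots ranking E above A: 2.
Ballots ranking A above E: 5.
So 2 of 7 voters prefer E to A.

2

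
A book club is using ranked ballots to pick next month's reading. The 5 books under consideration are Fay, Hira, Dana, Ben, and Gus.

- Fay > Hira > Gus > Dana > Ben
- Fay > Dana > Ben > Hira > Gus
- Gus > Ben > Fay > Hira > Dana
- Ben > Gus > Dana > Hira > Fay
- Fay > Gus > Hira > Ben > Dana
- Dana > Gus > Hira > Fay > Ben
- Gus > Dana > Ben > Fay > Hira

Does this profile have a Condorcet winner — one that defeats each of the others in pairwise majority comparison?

Yes

Head-to-head results (7 voters total):
Fay vs Hira: Fay wins 5–2.
Fay vs Dana: Fay wins 4–3.
Fay vs Ben: Fay wins 4–3.
Fay vs Gus: Gus wins 4–3.
Hira vs Dana: Dana wins 4–3.
Hira vs Ben: Ben wins 4–3.
Hira vs Gus: Gus wins 5–2.
Dana vs Ben: Dana wins 4–3.
Dana vs Gus: Gus wins 5–2.
Ben vs Gus: Gus wins 5–2.
Gus beats each rival — Fay (4–3), Hira (5–2), Dana (5–2), Ben (5–2) — so Gus is the Condorcet winner.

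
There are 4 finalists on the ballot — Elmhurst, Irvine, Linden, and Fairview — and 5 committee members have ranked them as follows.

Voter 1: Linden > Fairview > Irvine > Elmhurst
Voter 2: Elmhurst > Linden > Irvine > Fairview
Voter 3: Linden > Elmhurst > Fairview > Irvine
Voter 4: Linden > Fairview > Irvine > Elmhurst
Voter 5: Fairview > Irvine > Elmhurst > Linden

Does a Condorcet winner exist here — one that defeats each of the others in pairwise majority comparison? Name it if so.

Head-to-head results (5 voters total):
Elmhurst vs Irvine: Irvine wins 3–2.
Elmhurst vs Linden: Linden wins 3–2.
Elmhurst vs Fairview: Fairview wins 3–2.
Irvine vs Linden: Linden wins 4–1.
Irvine vs Fairview: Fairview wins 4–1.
Linden vs Fairview: Linden wins 4–1.
Linden beats each rival — Elmhurst (3–2), Irvine (4–1), Fairview (4–1) — so Linden is the Condorcet winner.

Linden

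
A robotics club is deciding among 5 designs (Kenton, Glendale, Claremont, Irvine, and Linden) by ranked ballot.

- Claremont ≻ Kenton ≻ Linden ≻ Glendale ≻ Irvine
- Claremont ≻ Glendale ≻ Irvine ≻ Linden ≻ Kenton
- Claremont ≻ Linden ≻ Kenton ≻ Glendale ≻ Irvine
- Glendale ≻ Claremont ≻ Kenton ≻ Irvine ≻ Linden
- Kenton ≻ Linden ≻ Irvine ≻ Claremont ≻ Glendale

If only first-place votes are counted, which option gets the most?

First-place vote totals:
  Kenton: 1
  Glendale: 1
  Claremont: 3
  Irvine: 0
  Linden: 0
Claremont has the most first-place votes.

Claremont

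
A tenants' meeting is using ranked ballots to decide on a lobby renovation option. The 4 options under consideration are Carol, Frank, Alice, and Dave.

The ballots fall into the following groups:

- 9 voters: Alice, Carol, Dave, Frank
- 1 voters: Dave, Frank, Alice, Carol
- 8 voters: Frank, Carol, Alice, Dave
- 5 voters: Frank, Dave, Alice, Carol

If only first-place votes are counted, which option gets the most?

Frank

First-place vote totals:
  Carol: 0
  Frank: 13
  Alice: 9
  Dave: 1
Frank has the most first-place votes.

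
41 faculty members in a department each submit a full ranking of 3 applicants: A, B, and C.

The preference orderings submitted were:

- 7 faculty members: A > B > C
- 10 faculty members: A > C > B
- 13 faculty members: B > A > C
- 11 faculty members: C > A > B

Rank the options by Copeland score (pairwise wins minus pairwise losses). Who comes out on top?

A

Pairwise results:
  A vs B: A wins 28–13.
  A vs C: A wins 30–11.
  B vs C: C wins 21–20.
Copeland scores (wins − losses):
  A: 2 − 0 = 2
  B: 0 − 2 = -2
  C: 1 − 1 = 0
A has the best Copeland score.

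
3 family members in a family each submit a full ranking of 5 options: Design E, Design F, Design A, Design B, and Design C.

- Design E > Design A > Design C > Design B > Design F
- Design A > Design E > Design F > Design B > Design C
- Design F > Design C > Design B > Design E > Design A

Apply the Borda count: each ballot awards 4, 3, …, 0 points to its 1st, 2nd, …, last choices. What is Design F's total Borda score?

6

Borda scores:
  Design E: 4 + 3 + 1 = 8
  Design F: 0 + 2 + 4 = 6
  Design A: 3 + 4 + 0 = 7
  Design B: 1 + 1 + 2 = 4
  Design C: 2 + 0 + 3 = 5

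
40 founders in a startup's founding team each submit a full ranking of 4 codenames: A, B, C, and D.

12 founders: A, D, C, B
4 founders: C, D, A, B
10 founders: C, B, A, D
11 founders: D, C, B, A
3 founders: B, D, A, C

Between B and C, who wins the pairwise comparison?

Ballots ranking B above C: 3.
Ballots ranking C above B: 12+4+10+11 = 37.
C wins the head-to-head, 37–3.

C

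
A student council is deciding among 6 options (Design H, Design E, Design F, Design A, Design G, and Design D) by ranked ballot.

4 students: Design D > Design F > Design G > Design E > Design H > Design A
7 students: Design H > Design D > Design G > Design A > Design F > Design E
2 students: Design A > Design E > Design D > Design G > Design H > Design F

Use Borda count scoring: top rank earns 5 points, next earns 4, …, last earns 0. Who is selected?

Borda scores:
  Design H: 4·1 + 7·5 + 2·1 = 41
  Design E: 4·2 + 7·0 + 2·4 = 16
  Design F: 4·4 + 7·1 + 2·0 = 23
  Design A: 4·0 + 7·2 + 2·5 = 24
  Design G: 4·3 + 7·3 + 2·2 = 37
  Design D: 4·5 + 7·4 + 2·3 = 54
Design D has the highest total.

Design D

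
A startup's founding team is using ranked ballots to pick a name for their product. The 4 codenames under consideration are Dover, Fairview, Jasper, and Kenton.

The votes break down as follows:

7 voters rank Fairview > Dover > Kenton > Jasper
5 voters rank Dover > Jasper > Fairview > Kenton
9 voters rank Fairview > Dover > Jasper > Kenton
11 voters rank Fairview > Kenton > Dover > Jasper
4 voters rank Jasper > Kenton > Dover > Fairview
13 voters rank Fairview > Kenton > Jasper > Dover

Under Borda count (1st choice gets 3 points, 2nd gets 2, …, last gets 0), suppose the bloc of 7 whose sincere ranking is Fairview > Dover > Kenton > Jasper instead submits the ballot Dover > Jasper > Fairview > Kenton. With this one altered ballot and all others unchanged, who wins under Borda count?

Borda totals with the altered ballot: Dover 69, Fairview 111, Jasper 58, Kenton 56.
The winner is unchanged: still Fairview.

Fairview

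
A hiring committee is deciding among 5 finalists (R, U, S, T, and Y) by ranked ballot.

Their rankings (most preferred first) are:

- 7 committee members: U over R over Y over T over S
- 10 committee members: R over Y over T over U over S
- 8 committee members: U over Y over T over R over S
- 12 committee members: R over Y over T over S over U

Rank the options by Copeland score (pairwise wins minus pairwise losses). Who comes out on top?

Pairwise results:
  R vs U: R wins 22–15.
  R vs S: R wins 37–0.
  R vs T: R wins 29–8.
  R vs Y: R wins 29–8.
  U vs S: U wins 25–12.
  U vs T: T wins 22–15.
  U vs Y: Y wins 22–15.
  S vs T: T wins 37–0.
  S vs Y: Y wins 37–0.
  T vs Y: Y wins 37–0.
Copeland scores (wins − losses):
  R: 4 − 0 = 4
  U: 1 − 3 = -2
  S: 0 − 4 = -4
  T: 2 − 2 = 0
  Y: 3 − 1 = 2
R has the best Copeland score.

R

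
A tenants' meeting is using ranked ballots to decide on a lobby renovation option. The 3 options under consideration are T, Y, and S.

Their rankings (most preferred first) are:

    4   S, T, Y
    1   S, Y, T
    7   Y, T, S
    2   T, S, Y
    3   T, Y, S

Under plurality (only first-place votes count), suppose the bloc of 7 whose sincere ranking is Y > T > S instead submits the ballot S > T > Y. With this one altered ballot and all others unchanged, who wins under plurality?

First-place totals with the altered ballot: T 5, Y 0, S 12.
The switch changes the winner from Y to S.

S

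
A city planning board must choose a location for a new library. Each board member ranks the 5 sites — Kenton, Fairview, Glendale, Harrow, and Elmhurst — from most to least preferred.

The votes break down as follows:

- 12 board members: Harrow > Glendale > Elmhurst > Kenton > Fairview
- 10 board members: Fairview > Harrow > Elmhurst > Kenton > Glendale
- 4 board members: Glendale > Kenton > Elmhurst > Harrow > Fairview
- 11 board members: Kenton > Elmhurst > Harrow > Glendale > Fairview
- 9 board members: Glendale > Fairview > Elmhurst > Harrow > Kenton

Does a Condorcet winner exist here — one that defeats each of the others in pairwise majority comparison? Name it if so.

No Condorcet winner

Head-to-head results (46 voters total):
Kenton vs Fairview: Kenton wins 27–19.
Kenton vs Glendale: Glendale wins 25–21.
Kenton vs Harrow: Harrow wins 31–15.
Kenton vs Elmhurst: Elmhurst wins 31–15.
Fairview vs Glendale: Glendale wins 36–10.
Fairview vs Harrow: Harrow wins 27–19.
Fairview vs Elmhurst: Elmhurst wins 27–19.
Glendale vs Harrow: Harrow wins 33–13.
Glendale vs Elmhurst: Glendale wins 25–21.
Harrow vs Elmhurst: Elmhurst wins 24–22.
No candidate beats all others: Glendale beats Elmhurst beats Harrow beats Glendale, a majority cycle.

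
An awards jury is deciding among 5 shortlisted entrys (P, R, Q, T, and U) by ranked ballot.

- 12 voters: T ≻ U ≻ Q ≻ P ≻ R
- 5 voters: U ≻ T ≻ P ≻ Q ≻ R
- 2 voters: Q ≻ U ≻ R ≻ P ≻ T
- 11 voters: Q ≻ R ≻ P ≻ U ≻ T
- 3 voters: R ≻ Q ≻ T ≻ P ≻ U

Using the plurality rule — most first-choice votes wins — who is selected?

First-place vote totals:
  P: 0
  R: 3
  Q: 13
  T: 12
  U: 5
Q has the most first-place votes.

Q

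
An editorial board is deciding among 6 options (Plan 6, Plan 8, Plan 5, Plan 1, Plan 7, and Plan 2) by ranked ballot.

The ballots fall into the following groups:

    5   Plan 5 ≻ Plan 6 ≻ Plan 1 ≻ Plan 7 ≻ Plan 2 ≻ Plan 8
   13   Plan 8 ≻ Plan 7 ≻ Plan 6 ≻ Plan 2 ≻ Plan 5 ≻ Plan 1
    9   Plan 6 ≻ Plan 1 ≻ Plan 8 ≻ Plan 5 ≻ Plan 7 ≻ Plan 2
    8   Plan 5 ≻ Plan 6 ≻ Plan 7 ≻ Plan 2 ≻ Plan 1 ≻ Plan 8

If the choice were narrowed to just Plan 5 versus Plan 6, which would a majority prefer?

Plan 6

Ballots ranking Plan 5 above Plan 6: 5+8 = 13.
Ballots ranking Plan 6 above Plan 5: 13+9 = 22.
Plan 6 wins the head-to-head, 22–13.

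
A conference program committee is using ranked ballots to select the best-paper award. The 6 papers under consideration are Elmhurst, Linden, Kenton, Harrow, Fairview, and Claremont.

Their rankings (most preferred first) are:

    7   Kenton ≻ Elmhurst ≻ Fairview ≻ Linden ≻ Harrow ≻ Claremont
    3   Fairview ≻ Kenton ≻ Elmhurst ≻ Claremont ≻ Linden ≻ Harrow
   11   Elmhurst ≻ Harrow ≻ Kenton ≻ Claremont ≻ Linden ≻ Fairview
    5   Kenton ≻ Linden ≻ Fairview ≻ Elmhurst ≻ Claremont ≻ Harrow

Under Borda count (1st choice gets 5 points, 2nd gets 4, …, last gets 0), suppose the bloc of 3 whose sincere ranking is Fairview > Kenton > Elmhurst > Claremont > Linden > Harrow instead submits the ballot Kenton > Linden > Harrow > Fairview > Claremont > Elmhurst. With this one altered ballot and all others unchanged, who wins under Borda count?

Borda totals with the altered ballot: Elmhurst 93, Linden 57, Kenton 108, Harrow 60, Fairview 42, Claremont 30.
The winner is unchanged: still Kenton.

Kenton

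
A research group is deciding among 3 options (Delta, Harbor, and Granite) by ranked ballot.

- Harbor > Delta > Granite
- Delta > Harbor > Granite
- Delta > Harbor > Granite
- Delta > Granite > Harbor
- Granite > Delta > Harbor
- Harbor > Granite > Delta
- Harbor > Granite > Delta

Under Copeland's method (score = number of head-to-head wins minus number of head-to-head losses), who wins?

Pairwise results:
  Delta vs Harbor: Delta wins 4–3.
  Delta vs Granite: Delta wins 4–3.
  Harbor vs Granite: Harbor wins 5–2.
Copeland scores (wins − losses):
  Delta: 2 − 0 = 2
  Harbor: 1 − 1 = 0
  Granite: 0 − 2 = -2
Delta has the best Copeland score.

Delta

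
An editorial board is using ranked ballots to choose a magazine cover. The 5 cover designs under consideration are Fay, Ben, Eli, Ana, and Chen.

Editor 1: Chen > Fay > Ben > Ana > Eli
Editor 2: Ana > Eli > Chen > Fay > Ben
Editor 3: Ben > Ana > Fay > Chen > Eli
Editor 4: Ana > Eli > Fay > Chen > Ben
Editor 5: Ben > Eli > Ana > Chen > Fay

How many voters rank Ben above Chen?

2

Ballots ranking Ben above Chen: 2.
Ballots ranking Chen above Ben: 3.
So 2 of 5 voters prefer Ben to Chen.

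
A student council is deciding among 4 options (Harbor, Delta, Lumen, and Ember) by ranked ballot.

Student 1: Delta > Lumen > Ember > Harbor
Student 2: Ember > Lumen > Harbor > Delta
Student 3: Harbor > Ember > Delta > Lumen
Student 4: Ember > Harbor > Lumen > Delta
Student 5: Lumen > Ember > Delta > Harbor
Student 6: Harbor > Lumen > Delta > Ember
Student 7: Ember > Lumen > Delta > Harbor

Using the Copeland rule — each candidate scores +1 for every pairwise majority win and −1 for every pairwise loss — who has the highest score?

Pairwise results:
  Harbor vs Delta: Harbor wins 4–3.
  Harbor vs Lumen: Lumen wins 4–3.
  Harbor vs Ember: Ember wins 5–2.
  Delta vs Lumen: Lumen wins 5–2.
  Delta vs Ember: Ember wins 5–2.
  Lumen vs Ember: Ember wins 4–3.
Copeland scores (wins − losses):
  Harbor: 1 − 2 = -1
  Delta: 0 − 3 = -3
  Lumen: 2 − 1 = 1
  Ember: 3 − 0 = 3
Ember has the best Copeland score.

Ember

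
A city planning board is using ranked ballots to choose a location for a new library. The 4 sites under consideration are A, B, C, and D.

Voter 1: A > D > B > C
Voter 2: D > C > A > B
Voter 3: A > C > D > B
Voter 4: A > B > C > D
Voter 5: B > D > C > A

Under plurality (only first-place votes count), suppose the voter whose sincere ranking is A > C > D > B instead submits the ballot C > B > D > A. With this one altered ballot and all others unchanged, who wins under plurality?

A

First-place totals with the altered ballot: A 2, B 1, C 1, D 1.
The winner is unchanged: still A.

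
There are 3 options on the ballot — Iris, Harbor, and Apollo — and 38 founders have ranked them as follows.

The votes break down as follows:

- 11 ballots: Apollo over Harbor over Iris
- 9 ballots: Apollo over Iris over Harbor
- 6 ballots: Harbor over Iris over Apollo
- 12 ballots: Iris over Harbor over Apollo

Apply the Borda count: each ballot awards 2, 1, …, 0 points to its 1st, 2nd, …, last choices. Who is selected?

Borda scores:
  Iris: 11·0 + 9·1 + 6·1 + 12·2 = 39
  Harbor: 11·1 + 9·0 + 6·2 + 12·1 = 35
  Apollo: 11·2 + 9·2 + 6·0 + 12·0 = 40
Apollo has the highest total.

Apollo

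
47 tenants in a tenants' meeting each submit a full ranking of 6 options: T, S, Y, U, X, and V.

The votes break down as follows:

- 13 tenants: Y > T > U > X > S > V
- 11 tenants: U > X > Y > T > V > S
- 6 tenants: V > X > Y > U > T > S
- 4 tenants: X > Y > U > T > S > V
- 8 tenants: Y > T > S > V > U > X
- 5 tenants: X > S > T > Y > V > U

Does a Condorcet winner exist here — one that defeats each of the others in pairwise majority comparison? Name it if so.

There is no Condorcet winner

Head-to-head results (47 voters total):
T vs S: T wins 42–5.
T vs Y: Y wins 42–5.
T vs U: T wins 26–21.
T vs X: X wins 26–21.
T vs V: T wins 41–6.
S vs Y: Y wins 42–5.
S vs U: U wins 34–13.
S vs X: X wins 39–8.
S vs V: S wins 30–17.
Y vs U: Y wins 36–11.
Y vs X: X wins 26–21.
Y vs V: Y wins 41–6.
U vs X: U wins 32–15.
U vs V: U wins 28–19.
X vs V: X wins 33–14.
No candidate beats all others: T beats U beats X beats T, a majority cycle.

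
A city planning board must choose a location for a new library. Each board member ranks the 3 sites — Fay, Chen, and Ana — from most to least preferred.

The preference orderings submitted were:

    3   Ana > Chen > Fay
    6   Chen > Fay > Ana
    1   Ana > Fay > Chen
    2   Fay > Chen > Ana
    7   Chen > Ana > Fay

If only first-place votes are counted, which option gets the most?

First-place vote totals:
  Fay: 2
  Chen: 13
  Ana: 4
Chen has the most first-place votes.

Chen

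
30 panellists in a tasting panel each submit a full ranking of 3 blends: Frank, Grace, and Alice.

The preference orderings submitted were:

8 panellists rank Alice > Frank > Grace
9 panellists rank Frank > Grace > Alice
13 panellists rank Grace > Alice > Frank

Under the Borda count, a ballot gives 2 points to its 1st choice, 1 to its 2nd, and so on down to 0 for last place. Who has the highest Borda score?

Borda scores:
  Frank: 8·1 + 9·2 + 13·0 = 26
  Grace: 8·0 + 9·1 + 13·2 = 35
  Alice: 8·2 + 9·0 + 13·1 = 29
Grace has the highest total.

Grace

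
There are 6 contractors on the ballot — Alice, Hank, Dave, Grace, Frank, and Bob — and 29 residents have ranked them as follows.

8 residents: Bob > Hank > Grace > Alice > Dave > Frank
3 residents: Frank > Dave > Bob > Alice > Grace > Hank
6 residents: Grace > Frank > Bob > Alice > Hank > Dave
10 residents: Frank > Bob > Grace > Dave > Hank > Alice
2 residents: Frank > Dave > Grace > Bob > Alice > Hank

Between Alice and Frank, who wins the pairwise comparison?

Ballots ranking Alice above Frank: 8.
Ballots ranking Frank above Alice: 3+6+10+2 = 21.
Frank wins the head-to-head, 21–8.

Frank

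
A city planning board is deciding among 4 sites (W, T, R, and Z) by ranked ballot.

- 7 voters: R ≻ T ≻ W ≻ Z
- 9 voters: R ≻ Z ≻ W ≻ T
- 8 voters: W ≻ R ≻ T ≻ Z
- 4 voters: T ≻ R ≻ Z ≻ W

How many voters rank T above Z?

19

Ballots ranking T above Z: 7+8+4 = 19.
Ballots ranking Z above T: 9.
So 19 of 28 voters prefer T to Z.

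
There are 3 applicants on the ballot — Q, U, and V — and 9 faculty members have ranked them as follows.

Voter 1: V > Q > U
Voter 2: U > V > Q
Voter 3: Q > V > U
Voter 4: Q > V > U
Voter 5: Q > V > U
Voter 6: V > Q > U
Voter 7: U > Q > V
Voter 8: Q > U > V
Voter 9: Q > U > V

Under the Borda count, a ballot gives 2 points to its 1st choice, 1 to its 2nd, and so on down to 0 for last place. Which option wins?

Borda scores:
  Q: 1 + 0 + 2 + 2 + 2 + 1 + 1 + 2 + 2 = 13
  U: 0 + 2 + 0 + 0 + 0 + 0 + 2 + 1 + 1 = 6
  V: 2 + 1 + 1 + 1 + 1 + 2 + 0 + 0 + 0 = 8
Q has the highest total.

Q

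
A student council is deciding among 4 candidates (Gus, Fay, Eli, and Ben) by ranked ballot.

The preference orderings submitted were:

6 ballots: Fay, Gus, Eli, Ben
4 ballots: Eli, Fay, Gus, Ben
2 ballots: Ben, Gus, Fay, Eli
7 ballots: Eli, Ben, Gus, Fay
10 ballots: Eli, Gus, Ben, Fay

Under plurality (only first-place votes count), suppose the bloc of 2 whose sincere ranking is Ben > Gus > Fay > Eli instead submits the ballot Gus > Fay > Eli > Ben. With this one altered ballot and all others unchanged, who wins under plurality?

First-place totals with the altered ballot: Gus 2, Fay 6, Eli 21, Ben 0.
The winner is unchanged: still Eli.

Eli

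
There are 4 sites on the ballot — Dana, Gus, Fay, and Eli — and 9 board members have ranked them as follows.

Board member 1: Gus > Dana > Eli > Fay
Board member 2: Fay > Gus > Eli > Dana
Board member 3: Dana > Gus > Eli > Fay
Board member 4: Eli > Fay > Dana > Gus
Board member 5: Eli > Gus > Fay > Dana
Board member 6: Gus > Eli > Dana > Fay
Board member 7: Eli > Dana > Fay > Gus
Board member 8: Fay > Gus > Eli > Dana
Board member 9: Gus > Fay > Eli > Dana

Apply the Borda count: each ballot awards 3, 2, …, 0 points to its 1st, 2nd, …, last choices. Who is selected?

Borda scores:
  Dana: 2 + 0 + 3 + 1 + 0 + 1 + 2 + 0 + 0 = 9
  Gus: 3 + 2 + 2 + 0 + 2 + 3 + 0 + 2 + 3 = 17
  Fay: 0 + 3 + 0 + 2 + 1 + 0 + 1 + 3 + 2 = 12
  Eli: 1 + 1 + 1 + 3 + 3 + 2 + 3 + 1 + 1 = 16
Gus has the highest total.

Gus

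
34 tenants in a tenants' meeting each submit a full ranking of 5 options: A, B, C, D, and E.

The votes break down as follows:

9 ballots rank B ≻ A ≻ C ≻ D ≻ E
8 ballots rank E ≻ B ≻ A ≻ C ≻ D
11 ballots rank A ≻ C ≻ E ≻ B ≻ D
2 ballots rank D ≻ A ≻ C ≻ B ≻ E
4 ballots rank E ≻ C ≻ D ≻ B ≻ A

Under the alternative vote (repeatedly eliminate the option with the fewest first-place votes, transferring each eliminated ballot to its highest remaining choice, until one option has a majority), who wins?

Round 1: E 12, A 11, B 9, D 2, C 0. C has the fewest and is eliminated.
Round 2: E 12, A 11, B 9, D 2. D has the fewest and is eliminated.
Round 3: A 13, E 12, B 9. B has the fewest and is eliminated.
Round 4: A 22, E 12. A has a majority.

A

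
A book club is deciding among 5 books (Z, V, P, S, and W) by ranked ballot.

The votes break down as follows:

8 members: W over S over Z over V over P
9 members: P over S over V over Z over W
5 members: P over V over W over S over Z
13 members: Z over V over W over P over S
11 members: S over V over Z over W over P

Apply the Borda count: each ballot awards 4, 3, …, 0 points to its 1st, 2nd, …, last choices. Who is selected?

V

Borda scores:
  Z: 8·2 + 9·1 + 5·0 + 13·4 + 11·2 = 99
  V: 8·1 + 9·2 + 5·3 + 13·3 + 11·3 = 113
  P: 8·0 + 9·4 + 5·4 + 13·1 + 11·0 = 69
  S: 8·3 + 9·3 + 5·1 + 13·0 + 11·4 = 100
  W: 8·4 + 9·0 + 5·2 + 13·2 + 11·1 = 79
V has the highest total.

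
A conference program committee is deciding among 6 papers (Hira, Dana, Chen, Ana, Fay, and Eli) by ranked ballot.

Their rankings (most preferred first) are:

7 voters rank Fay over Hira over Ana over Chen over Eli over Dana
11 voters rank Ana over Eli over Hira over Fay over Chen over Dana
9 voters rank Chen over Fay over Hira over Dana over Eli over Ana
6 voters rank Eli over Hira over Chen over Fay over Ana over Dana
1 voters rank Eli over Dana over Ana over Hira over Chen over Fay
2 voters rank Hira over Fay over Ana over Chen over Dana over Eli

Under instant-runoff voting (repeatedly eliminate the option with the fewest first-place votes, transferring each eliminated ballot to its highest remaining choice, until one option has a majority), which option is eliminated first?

Round 1: Ana 11, Chen 9, Fay 7, Eli 7, Hira 2, Dana 0. Dana has the fewest and is eliminated.
Round 2: Ana 11, Chen 9, Fay 7, Eli 7, Hira 2. Hira has the fewest and is eliminated.
Round 3: Ana 11, Chen 9, Fay 9, Eli 7. Eli has the fewest and is eliminated.
Round 4: Chen 15, Ana 12, Fay 9. Fay has the fewest and is eliminated.
Round 5: Ana 21, Chen 15. Ana has a majority.

Dana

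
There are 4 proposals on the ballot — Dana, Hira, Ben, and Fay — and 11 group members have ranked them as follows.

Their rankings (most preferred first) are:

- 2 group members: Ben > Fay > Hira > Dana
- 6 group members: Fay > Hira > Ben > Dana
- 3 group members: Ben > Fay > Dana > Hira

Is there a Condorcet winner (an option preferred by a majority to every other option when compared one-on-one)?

Head-to-head results (11 voters total):
Dana vs Hira: Hira wins 8–3.
Dana vs Ben: Ben wins 11–0.
Dana vs Fay: Fay wins 11–0.
Hira vs Ben: Hira wins 6–5.
Hira vs Fay: Fay wins 11–0.
Ben vs Fay: Fay wins 6–5.
Fay beats each rival — Dana (11–0), Hira (11–0), Ben (6–5) — so Fay is the Condorcet winner.

Yes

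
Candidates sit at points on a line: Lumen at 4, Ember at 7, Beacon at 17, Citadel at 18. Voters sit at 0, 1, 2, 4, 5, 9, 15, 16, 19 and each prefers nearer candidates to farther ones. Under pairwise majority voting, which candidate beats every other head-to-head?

With single-peaked preferences on a line, the Condorcet winner is the candidate closest to the median voter.
The median voter (position 5) is closest to Lumen at 4.
Check: Lumen vs Ember — voters closer to Lumen: 5 of 9.

Lumen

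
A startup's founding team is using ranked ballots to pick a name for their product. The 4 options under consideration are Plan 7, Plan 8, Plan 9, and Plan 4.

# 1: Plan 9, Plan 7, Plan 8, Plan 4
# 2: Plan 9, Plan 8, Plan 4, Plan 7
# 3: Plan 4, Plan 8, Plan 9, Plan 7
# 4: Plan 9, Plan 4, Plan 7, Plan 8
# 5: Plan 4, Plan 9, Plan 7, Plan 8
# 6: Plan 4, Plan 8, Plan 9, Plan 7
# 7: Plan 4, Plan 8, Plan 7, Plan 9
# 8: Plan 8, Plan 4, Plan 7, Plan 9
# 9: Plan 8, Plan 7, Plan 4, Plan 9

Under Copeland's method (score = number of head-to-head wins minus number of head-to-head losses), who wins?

Pairwise results:
  Plan 7 vs Plan 8: Plan 8 wins 6–3.
  Plan 7 vs Plan 9: Plan 9 wins 6–3.
  Plan 7 vs Plan 4: Plan 4 wins 7–2.
  Plan 8 vs Plan 9: Plan 8 wins 5–4.
  Plan 8 vs Plan 4: Plan 4 wins 5–4.
  Plan 9 vs Plan 4: Plan 4 wins 6–3.
Copeland scores (wins − losses):
  Plan 7: 0 − 3 = -3
  Plan 8: 2 − 1 = 1
  Plan 9: 1 − 2 = -1
  Plan 4: 3 − 0 = 3
Plan 4 has the best Copeland score.

Plan 4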